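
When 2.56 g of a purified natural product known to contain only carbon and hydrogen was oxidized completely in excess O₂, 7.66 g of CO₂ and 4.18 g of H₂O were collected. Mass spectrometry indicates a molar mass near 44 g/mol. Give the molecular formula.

mol C = 7.66 g CO₂ ÷ 44.009 g/mol = 0.1741 mol
mol H = 2 × 4.18 g H₂O ÷ 18.015 g/mol = 0.4641 mol
Divide by the smallest (0.1741 mol): C 1.000, H 2.666
Multiplying each by 3 gives whole numbers: C 3.00, H 8.00
Empirical formula: C3H8
Empirical-formula mass = 44.10 g/mol; 44 ÷ 44.10 ≈ 1, so the molecular formula is C3H8.

C3H8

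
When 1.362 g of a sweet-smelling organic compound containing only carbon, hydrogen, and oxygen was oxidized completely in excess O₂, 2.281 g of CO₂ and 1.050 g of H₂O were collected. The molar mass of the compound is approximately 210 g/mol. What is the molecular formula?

mol C = 2.281 g CO₂ ÷ 44.009 g/mol = 0.051830 mol
mol H = 2 × 1.050 g H₂O ÷ 18.015 g/mol = 0.11657 mol
mass O = 1.362 − (0.62253 + 0.11750) = 0.62196 g → mol O = 0.62196 ÷ 15.999 = 0.038875 mol
Divide by the smallest (0.038875 mol): C 1.333, H 2.999, O 1.000
Multiplying each by 3 gives whole numbers: C 4.00, H 9.00, O 3.00
Empirical formula: C4H9O3
Empirical-formula mass = 105.11 g/mol; 210 ÷ 105.11 ≈ 2, so the molecular formula is C8H18O6.

C8H18O6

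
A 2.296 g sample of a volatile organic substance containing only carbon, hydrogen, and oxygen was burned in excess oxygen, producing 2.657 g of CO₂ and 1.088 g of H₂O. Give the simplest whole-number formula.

C2H4O3

mol C = 2.657 g CO₂ ÷ 44.009 g/mol = 0.060374 mol
mol H = 2 × 1.088 g H₂O ÷ 18.015 g/mol = 0.12079 mol
mass O = 2.296 − (0.72515 + 0.12175) = 1.4491 g → mol O = 1.4491 ÷ 15.999 = 0.090574 mol
Divide by the smallest (0.060374 mol): C 1.000, H 2.001, O 1.500
Multiplying each by 2 gives whole numbers: C 2.00, H 4.00, O 3.00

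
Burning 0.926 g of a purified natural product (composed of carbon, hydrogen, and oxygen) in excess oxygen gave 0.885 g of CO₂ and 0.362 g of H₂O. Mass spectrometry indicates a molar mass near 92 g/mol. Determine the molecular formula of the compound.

mol C = 0.885 g CO₂ ÷ 44.009 g/mol = 0.02011 mol
mol H = 2 × 0.362 g H₂O ÷ 18.015 g/mol = 0.04019 mol
mass O = 0.926 − (0.2415 + 0.04051) = 0.6440 g → mol O = 0.6440 ÷ 15.999 = 0.04025 mol
Divide by the smallest (0.02011 mol): C 1.000, H 1.998, O 2.002
Empirical formula: CH2O2
Empirical-formula mass = 46.02 g/mol; 92 ÷ 46.02 ≈ 2, so the molecular formula is C2H4O4.

C2H4O4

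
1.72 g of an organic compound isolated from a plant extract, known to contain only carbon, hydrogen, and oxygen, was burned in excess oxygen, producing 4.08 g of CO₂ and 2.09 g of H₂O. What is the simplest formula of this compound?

mol C = 4.08 g CO₂ ÷ 44.009 g/mol = 0.09271 mol
mol H = 2 × 2.09 g H₂O ÷ 18.015 g/mol = 0.2320 mol
mass O = 1.72 − (1.114 + 0.2339) = 0.3726 g → mol O = 0.3726 ÷ 15.999 = 0.02329 mol
Divide by the smallest (0.02329 mol): C 3.981, H 9.963, O 1.000

C4H10O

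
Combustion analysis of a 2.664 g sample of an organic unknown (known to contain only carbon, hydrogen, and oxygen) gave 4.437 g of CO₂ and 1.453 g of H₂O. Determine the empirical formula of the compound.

C5H8O4

mol C = 4.437 g CO₂ ÷ 44.009 g/mol = 0.10082 mol
mol H = 2 × 1.453 g H₂O ÷ 18.015 g/mol = 0.16131 mol
mass O = 2.664 − (1.2110 + 0.16260) = 1.2904 g → mol O = 1.2904 ÷ 15.999 = 0.080658 mol
Divide by the smallest (0.080658 mol): C 1.250, H 2.000, O 1.000
Multiplying each by 4 gives whole numbers: C 5.00, H 8.00, O 4.00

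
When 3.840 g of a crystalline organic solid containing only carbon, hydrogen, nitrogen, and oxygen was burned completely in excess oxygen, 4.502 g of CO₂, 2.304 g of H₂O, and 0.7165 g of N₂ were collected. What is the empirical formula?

mol C = 4.502 g CO₂ ÷ 44.009 g/mol = 0.10230 mol
mol H = 2 × 2.304 g H₂O ÷ 18.015 g/mol = 0.25579 mol
mol N = 2 × 0.7165 g N₂ ÷ 28.014 g/mol = 0.051153 mol
mass O = 3.840 − (1.2287 + 0.25783 + 0.71650) = 1.6370 g → mol O = 1.6370 ÷ 15.999 = 0.10232 mol
Divide by the smallest (0.051153 mol): C 2.000, H 5.000, N 1.000, O 2.000

C2H5NO2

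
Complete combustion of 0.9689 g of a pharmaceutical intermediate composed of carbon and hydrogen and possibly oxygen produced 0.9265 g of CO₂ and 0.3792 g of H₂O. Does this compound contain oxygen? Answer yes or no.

mol C = 0.9265 g CO₂ ÷ 44.009 g/mol = 0.021053 mol
mol H = 2 × 0.3792 g H₂O ÷ 18.015 g/mol = 0.042098 mol
C and H account for only 0.29530 g of the 0.9689 g sample; the remaining 0.67360 g must be oxygen.

yes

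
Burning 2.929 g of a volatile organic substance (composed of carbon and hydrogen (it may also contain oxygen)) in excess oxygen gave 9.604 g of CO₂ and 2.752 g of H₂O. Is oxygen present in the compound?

mol C = 9.604 g CO₂ ÷ 44.009 g/mol = 0.21823 mol
mol H = 2 × 2.752 g H₂O ÷ 18.015 g/mol = 0.30552 mol
C and H together account for 2.9291 g — essentially the entire 2.929 g sample — so the compound contains no oxygen.

no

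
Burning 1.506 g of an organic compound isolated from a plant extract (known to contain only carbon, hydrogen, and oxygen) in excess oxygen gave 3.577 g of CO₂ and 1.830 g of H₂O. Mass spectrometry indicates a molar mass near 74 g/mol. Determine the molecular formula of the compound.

C4H10O

mol C = 3.577 g CO₂ ÷ 44.009 g/mol = 0.081279 mol
mol H = 2 × 1.830 g H₂O ÷ 18.015 g/mol = 0.20316 mol
mass O = 1.506 − (0.97624 + 0.20479) = 0.32497 g → mol O = 0.32497 ÷ 15.999 = 0.020312 mol
Divide by the smallest (0.020312 mol): C 4.002, H 10.002, O 1.000
Empirical formula: C4H10O
Empirical-formula mass = 74.12 g/mol; 74 ÷ 74.12 ≈ 1, so the molecular formula is C4H10O.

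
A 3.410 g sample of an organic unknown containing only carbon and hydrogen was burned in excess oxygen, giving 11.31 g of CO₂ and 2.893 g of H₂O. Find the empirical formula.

mol C = 11.31 g CO₂ ÷ 44.009 g/mol = 0.25699 mol
mol H = 2 × 2.893 g H₂O ÷ 18.015 g/mol = 0.32118 mol
Divide by the smallest (0.25699 mol): C 1.000, H 1.250
Multiplying each by 4 gives whole numbers: C 4.00, H 5.00

C4H5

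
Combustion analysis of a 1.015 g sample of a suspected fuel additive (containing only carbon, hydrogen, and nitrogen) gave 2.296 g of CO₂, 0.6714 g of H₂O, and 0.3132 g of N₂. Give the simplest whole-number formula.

mol C = 2.296 g CO₂ ÷ 44.009 g/mol = 0.052171 mol
mol H = 2 × 0.6714 g H₂O ÷ 18.015 g/mol = 0.074538 mol
mol N = 2 × 0.3132 g N₂ ÷ 28.014 g/mol = 0.022360 mol
Divide by the smallest (0.022360 mol): C 2.333, H 3.333, N 1.000
Multiplying each by 3 gives whole numbers: C 7.00, H 10.00, N 3.00

C7H10N3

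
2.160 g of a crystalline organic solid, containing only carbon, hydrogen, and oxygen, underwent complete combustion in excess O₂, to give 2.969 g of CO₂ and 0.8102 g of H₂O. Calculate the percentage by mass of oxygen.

mol C = 2.969 g CO₂ ÷ 44.009 g/mol = 0.067463 mol
mol H = 2 × 0.8102 g H₂O ÷ 18.015 g/mol = 0.089947 mol
mass O = 2.160 − (0.81030 + 0.090667) = 1.2590 g → mol O = 1.2590 ÷ 15.999 = 0.078694 mol
mass % O = 1.2590 g ÷ 2.160 g × 100%

58.29%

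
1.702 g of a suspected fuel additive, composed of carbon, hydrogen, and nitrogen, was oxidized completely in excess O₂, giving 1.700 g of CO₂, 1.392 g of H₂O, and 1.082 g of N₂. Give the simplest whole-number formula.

mol C = 1.700 g CO₂ ÷ 44.009 g/mol = 0.038628 mol
mol H = 2 × 1.392 g H₂O ÷ 18.015 g/mol = 0.15454 mol
mol N = 2 × 1.082 g N₂ ÷ 28.014 g/mol = 0.077247 mol
Divide by the smallest (0.038628 mol): C 1.000, H 4.001, N 2.000

CH4N2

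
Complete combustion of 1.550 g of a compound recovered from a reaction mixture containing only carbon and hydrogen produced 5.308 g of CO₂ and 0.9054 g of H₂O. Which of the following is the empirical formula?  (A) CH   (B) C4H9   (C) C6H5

mol C = 5.308 g CO₂ ÷ 44.009 g/mol = 0.12061 mol
mol H = 2 × 0.9054 g H₂O ÷ 18.015 g/mol = 0.10052 mol
Divide by the smallest (0.10052 mol): C 1.200, H 1.000
Multiplying each by 5 gives whole numbers: C 6.00, H 5.00

(C) C6H5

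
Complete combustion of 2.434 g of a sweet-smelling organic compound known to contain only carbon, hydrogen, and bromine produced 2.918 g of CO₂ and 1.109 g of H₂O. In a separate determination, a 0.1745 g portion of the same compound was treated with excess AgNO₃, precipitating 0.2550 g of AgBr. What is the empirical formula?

C7H13Br2

mol C = 2.918 g CO₂ ÷ 44.009 g/mol = 0.066305 mol
mol H = 2 × 1.109 g H₂O ÷ 18.015 g/mol = 0.12312 mol
From the AgBr data: mol Br per gram of compound = (0.2550 ÷ 187.772) ÷ 0.1745 = 0.0077824 mol/g, so in the 2.434 g combustion sample mol Br = 0.018942 mol
Divide by the smallest (0.018942 mol): C 3.500, H 6.500, Br 1.000
Multiplying each by 2 gives whole numbers: C 7.00, H 13.00, Br 2.00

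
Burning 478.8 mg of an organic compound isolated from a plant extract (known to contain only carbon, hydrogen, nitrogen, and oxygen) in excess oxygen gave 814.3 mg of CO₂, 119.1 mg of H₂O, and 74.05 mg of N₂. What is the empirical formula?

C7H5N2O4

mol C = 0.8143 g CO₂ ÷ 44.009 g/mol = 0.018503 mol
mol H = 2 × 0.1191 g H₂O ÷ 18.015 g/mol = 0.013222 mol
mol N = 2 × 0.07405 g N₂ ÷ 28.014 g/mol = 0.0052866 mol
mass O = 0.4788 − (0.22224 + 0.013328 + 0.074050) = 0.16918 g → mol O = 0.16918 ÷ 15.999 = 0.010575 mol
Divide by the smallest (0.0052866 mol): C 3.500, H 2.501, N 1.000, O 2.000
Multiplying each by 2 gives whole numbers: C 7.00, H 5.00, N 2.00, O 4.00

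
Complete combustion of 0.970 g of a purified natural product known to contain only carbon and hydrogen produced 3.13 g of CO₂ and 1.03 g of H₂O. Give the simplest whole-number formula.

mol C = 3.13 g CO₂ ÷ 44.009 g/mol = 0.07112 mol
mol H = 2 × 1.03 g H₂O ÷ 18.015 g/mol = 0.1143 mol
Divide by the smallest (0.07112 mol): C 1.000, H 1.608
Multiplying each by 5 gives whole numbers: C 5.00, H 8.04

C5H8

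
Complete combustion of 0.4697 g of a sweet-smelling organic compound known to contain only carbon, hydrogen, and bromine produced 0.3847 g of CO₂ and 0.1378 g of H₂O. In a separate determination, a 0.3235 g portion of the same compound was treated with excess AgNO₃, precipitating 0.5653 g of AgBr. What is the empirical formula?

C4H7Br2

mol C = 0.3847 g CO₂ ÷ 44.009 g/mol = 0.0087414 mol
mol H = 2 × 0.1378 g H₂O ÷ 18.015 g/mol = 0.015298 mol
From the AgBr data: mol Br per gram of compound = (0.5653 ÷ 187.772) ÷ 0.3235 = 0.0093062 mol/g, so in the 0.4697 g combustion sample mol Br = 0.0043711 mol
Divide by the smallest (0.0043711 mol): C 2.000, H 3.500, Br 1.000
Multiplying each by 2 gives whole numbers: C 4.00, H 7.00, Br 2.00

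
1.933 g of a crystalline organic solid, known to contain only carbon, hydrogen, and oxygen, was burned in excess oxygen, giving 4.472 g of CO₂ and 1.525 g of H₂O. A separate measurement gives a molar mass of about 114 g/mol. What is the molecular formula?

mol C = 4.472 g CO₂ ÷ 44.009 g/mol = 0.10162 mol
mol H = 2 × 1.525 g H₂O ÷ 18.015 g/mol = 0.16930 mol
mass O = 1.933 − (1.2205 + 0.17066) = 0.54184 g → mol O = 0.54184 ÷ 15.999 = 0.033867 mol
Divide by the smallest (0.033867 mol): C 3.000, H 4.999, O 1.000
Empirical formula: C3H5O
Empirical-formula mass = 57.07 g/mol; 114 ÷ 57.07 ≈ 2, so the molecular formula is C6H10O2.

C6H10O2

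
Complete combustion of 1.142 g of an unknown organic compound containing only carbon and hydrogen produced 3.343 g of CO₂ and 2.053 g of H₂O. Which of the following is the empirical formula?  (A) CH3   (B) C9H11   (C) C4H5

(A) CH3

mol C = 3.343 g CO₂ ÷ 44.009 g/mol = 0.075962 mol
mol H = 2 × 2.053 g H₂O ÷ 18.015 g/mol = 0.22792 mol
Divide by the smallest (0.075962 mol): C 1.000, H 3.000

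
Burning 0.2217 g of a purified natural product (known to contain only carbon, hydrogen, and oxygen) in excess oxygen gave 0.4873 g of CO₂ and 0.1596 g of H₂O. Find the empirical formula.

mol C = 0.4873 g CO₂ ÷ 44.009 g/mol = 0.011073 mol
mol H = 2 × 0.1596 g H₂O ÷ 18.015 g/mol = 0.017719 mol
mass O = 0.2217 − (0.13299 + 0.017860) = 0.070845 g → mol O = 0.070845 ÷ 15.999 = 0.0044281 mol
Divide by the smallest (0.0044281 mol): C 2.501, H 4.001, O 1.000
Multiplying each by 2 gives whole numbers: C 5.00, H 8.00, O 2.00

C5H8O2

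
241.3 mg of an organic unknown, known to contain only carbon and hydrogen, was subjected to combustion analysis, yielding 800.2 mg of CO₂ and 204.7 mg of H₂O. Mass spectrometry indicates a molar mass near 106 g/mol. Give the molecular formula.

C8H10

mol C = 0.8002 g CO₂ ÷ 44.009 g/mol = 0.018183 mol
mol H = 2 × 0.2047 g H₂O ÷ 18.015 g/mol = 0.022726 mol
Divide by the smallest (0.018183 mol): C 1.000, H 1.250
Multiplying each by 4 gives whole numbers: C 4.00, H 5.00
Empirical formula: C4H5
Empirical-formula mass = 53.08 g/mol; 106 ÷ 53.08 ≈ 2, so the molecular formula is C8H10.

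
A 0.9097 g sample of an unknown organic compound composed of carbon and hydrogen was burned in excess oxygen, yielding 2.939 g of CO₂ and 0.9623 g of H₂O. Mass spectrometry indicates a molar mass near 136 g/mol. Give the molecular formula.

C10H16

mol C = 2.939 g CO₂ ÷ 44.009 g/mol = 0.066782 mol
mol H = 2 × 0.9623 g H₂O ÷ 18.015 g/mol = 0.10683 mol
Divide by the smallest (0.066782 mol): C 1.000, H 1.600
Multiplying each by 5 gives whole numbers: C 5.00, H 8.00
Empirical formula: C5H8
Empirical-formula mass = 68.12 g/mol; 136 ÷ 68.12 ≈ 2, so the molecular formula is C10H16.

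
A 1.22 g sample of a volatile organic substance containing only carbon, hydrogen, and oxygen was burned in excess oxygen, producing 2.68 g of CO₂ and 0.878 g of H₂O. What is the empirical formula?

C5H8O2

mol C = 2.68 g CO₂ ÷ 44.009 g/mol = 0.06090 mol
mol H = 2 × 0.878 g H₂O ÷ 18.015 g/mol = 0.09747 mol
mass O = 1.22 − (0.7314 + 0.09825) = 0.3903 g → mol O = 0.3903 ÷ 15.999 = 0.02440 mol
Divide by the smallest (0.02440 mol): C 2.496, H 3.995, O 1.000
Multiplying each by 2 gives whole numbers: C 4.99, H 7.99, O 2.00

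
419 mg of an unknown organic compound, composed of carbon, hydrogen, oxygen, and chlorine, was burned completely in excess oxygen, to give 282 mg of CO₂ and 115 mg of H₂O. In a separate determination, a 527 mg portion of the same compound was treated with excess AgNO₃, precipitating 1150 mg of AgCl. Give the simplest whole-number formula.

mol C = 0.282 g CO₂ ÷ 44.009 g/mol = 0.006408 mol
mol H = 2 × 0.115 g H₂O ÷ 18.015 g/mol = 0.01277 mol
From the AgCl data: mol Cl per gram of compound = (1.15 ÷ 143.318) ÷ 0.527 = 0.01523 mol/g, so in the 0.419 g combustion sample mol Cl = 0.006380 mol
mass O = 0.419 − (0.07696 + 0.01287 + 0.2262) = 0.1030 g → mol O = 0.1030 ÷ 15.999 = 0.006438 mol
Divide by the smallest (0.006380 mol): C 1.004, H 2.001, Cl 1.000, O 1.009

CH2ClO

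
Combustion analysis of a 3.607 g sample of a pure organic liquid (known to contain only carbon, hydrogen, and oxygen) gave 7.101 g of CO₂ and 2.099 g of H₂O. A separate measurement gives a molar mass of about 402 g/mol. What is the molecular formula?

mol C = 7.101 g CO₂ ÷ 44.009 g/mol = 0.16135 mol
mol H = 2 × 2.099 g H₂O ÷ 18.015 g/mol = 0.23303 mol
mass O = 3.607 − (1.9380 + 0.23489) = 1.4341 g → mol O = 1.4341 ÷ 15.999 = 0.089636 mol
Divide by the smallest (0.089636 mol): C 1.800, H 2.600, O 1.000
Multiplying each by 5 gives whole numbers: C 9.00, H 13.00, O 5.00
Empirical formula: C9H13O5
Empirical-formula mass = 201.20 g/mol; 402 ÷ 201.20 ≈ 2, so the molecular formula is C18H26O10.

C18H26O10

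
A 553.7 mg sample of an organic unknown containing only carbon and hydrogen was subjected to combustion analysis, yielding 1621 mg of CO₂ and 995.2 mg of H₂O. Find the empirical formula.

mol C = 1.621 g CO₂ ÷ 44.009 g/mol = 0.036833 mol
mol H = 2 × 0.9952 g H₂O ÷ 18.015 g/mol = 0.11049 mol
Divide by the smallest (0.036833 mol): C 1.000, H 3.000

CH3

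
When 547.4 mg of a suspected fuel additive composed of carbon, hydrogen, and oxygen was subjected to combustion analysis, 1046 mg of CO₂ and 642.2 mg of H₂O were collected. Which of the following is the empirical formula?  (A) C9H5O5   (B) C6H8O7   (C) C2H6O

(C) C2H6O

mol C = 1.046 g CO₂ ÷ 44.009 g/mol = 0.023768 mol
mol H = 2 × 0.6422 g H₂O ÷ 18.015 g/mol = 0.071296 mol
mass O = 0.5474 − (0.28548 + 0.071867) = 0.19006 g → mol O = 0.19006 ÷ 15.999 = 0.011879 mol
Divide by the smallest (0.011879 mol): C 2.001, H 6.002, O 1.000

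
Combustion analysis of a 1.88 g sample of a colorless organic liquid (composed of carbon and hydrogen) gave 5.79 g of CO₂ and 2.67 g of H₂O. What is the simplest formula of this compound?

C4H9

mol C = 5.79 g CO₂ ÷ 44.009 g/mol = 0.1316 mol
mol H = 2 × 2.67 g H₂O ÷ 18.015 g/mol = 0.2964 mol
Divide by the smallest (0.1316 mol): C 1.000, H 2.253
Multiplying each by 4 gives whole numbers: C 4.00, H 9.01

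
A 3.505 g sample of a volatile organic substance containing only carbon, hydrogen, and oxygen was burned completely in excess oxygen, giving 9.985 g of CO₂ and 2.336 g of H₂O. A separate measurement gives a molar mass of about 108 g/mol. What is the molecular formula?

mol C = 9.985 g CO₂ ÷ 44.009 g/mol = 0.22689 mol
mol H = 2 × 2.336 g H₂O ÷ 18.015 g/mol = 0.25934 mol
mass O = 3.505 − (2.7251 + 0.26141) = 0.51847 g → mol O = 0.51847 ÷ 15.999 = 0.032406 mol
Divide by the smallest (0.032406 mol): C 7.001, H 8.003, O 1.000
Empirical formula: C7H8O
Empirical-formula mass = 108.14 g/mol; 108 ÷ 108.14 ≈ 1, so the molecular formula is C7H8O.

C7H8O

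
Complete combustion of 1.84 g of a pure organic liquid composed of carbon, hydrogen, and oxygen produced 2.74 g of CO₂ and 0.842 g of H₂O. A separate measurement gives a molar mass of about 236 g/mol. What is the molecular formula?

mol C = 2.74 g CO₂ ÷ 44.009 g/mol = 0.06226 mol
mol H = 2 × 0.842 g H₂O ÷ 18.015 g/mol = 0.09348 mol
mass O = 1.84 − (0.7478 + 0.09423) = 0.9980 g → mol O = 0.9980 ÷ 15.999 = 0.06238 mol
Divide by the smallest (0.06226 mol): C 1.000, H 1.501, O 1.002
Multiplying each by 2 gives whole numbers: C 2.00, H 3.00, O 2.00
Empirical formula: C2H3O2
Empirical-formula mass = 59.04 g/mol; 236 ÷ 59.04 ≈ 4, so the molecular formula is C8H12O8.

C8H12O8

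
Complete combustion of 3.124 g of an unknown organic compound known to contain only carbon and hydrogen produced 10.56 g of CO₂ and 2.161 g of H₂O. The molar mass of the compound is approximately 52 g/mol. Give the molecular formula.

C4H4

mol C = 10.56 g CO₂ ÷ 44.009 g/mol = 0.23995 mol
mol H = 2 × 2.161 g H₂O ÷ 18.015 g/mol = 0.23991 mol
Divide by the smallest (0.23991 mol): C 1.000, H 1.000
Empirical formula: CH
Empirical-formula mass = 13.02 g/mol; 52 ÷ 13.02 ≈ 4, so the molecular formula is C4H4.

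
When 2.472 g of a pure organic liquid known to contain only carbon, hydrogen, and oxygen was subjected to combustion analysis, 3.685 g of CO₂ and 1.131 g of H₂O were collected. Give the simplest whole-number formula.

C2H3O2

mol C = 3.685 g CO₂ ÷ 44.009 g/mol = 0.083733 mol
mol H = 2 × 1.131 g H₂O ÷ 18.015 g/mol = 0.12556 mol
mass O = 2.472 − (1.0057 + 0.12657) = 1.3397 g → mol O = 1.3397 ÷ 15.999 = 0.083738 mol
Divide by the smallest (0.083733 mol): C 1.000, H 1.500, O 1.000
Multiplying each by 2 gives whole numbers: C 2.00, H 3.00, O 2.00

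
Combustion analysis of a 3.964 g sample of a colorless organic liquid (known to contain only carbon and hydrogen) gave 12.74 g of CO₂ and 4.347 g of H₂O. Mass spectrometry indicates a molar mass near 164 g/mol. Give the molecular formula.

mol C = 12.74 g CO₂ ÷ 44.009 g/mol = 0.28949 mol
mol H = 2 × 4.347 g H₂O ÷ 18.015 g/mol = 0.48260 mol
Divide by the smallest (0.28949 mol): C 1.000, H 1.667
Multiplying each by 3 gives whole numbers: C 3.00, H 5.00
Empirical formula: C3H5
Empirical-formula mass = 41.07 g/mol; 164 ÷ 41.07 ≈ 4, so the molecular formula is C12H20.

C12H20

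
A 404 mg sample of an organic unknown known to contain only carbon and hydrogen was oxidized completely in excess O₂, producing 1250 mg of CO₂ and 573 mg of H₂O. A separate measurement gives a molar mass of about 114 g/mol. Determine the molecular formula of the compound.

C8H18

mol C = 1.25 g CO₂ ÷ 44.009 g/mol = 0.02840 mol
mol H = 2 × 0.573 g H₂O ÷ 18.015 g/mol = 0.06361 mol
Divide by the smallest (0.02840 mol): C 1.000, H 2.240
Multiplying each by 4 gives whole numbers: C 4.00, H 8.96
Empirical formula: C4H9
Empirical-formula mass = 57.12 g/mol; 114 ÷ 57.12 ≈ 2, so the molecular formula is C8H18.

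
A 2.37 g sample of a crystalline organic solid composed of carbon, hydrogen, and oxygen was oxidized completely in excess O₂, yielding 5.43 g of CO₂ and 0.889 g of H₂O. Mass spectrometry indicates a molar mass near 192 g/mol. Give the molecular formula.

C10H8O4

mol C = 5.43 g CO₂ ÷ 44.009 g/mol = 0.1234 mol
mol H = 2 × 0.889 g H₂O ÷ 18.015 g/mol = 0.09870 mol
mass O = 2.37 − (1.482 + 0.09949) = 0.7886 g → mol O = 0.7886 ÷ 15.999 = 0.04929 mol
Divide by the smallest (0.04929 mol): C 2.503, H 2.002, O 1.000
Multiplying each by 2 gives whole numbers: C 5.01, H 4.00, O 2.00
Empirical formula: C5H4O2
Empirical-formula mass = 96.08 g/mol; 192 ÷ 96.08 ≈ 2, so the molecular formula is C10H8O4.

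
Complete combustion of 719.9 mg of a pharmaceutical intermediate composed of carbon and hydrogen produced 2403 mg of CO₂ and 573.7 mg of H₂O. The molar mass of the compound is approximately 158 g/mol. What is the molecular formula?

C12H14

mol C = 2.403 g CO₂ ÷ 44.009 g/mol = 0.054602 mol
mol H = 2 × 0.5737 g H₂O ÷ 18.015 g/mol = 0.063691 mol
Divide by the smallest (0.054602 mol): C 1.000, H 1.166
Multiplying each by 6 gives whole numbers: C 6.00, H 7.00
Empirical formula: C6H7
Empirical-formula mass = 79.12 g/mol; 158 ÷ 79.12 ≈ 2, so the molecular formula is C12H14.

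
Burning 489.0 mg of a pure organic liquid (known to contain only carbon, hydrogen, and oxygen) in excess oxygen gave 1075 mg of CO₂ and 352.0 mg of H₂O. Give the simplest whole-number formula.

C5H8O2

mol C = 1.075 g CO₂ ÷ 44.009 g/mol = 0.024427 mol
mol H = 2 × 0.3520 g H₂O ÷ 18.015 g/mol = 0.039079 mol
mass O = 0.4890 − (0.29339 + 0.039391) = 0.15622 g → mol O = 0.15622 ÷ 15.999 = 0.0097643 mol
Divide by the smallest (0.0097643 mol): C 2.502, H 4.002, O 1.000
Multiplying each by 2 gives whole numbers: C 5.00, H 8.00, O 2.00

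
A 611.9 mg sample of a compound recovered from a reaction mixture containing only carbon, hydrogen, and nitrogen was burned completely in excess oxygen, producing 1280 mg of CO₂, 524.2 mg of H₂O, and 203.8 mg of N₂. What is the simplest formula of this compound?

C2H4N

mol C = 1.280 g CO₂ ÷ 44.009 g/mol = 0.029085 mol
mol H = 2 × 0.5242 g H₂O ÷ 18.015 g/mol = 0.058196 mol
mol N = 2 × 0.2038 g N₂ ÷ 28.014 g/mol = 0.014550 mol
Divide by the smallest (0.014550 mol): C 1.999, H 4.000, N 1.000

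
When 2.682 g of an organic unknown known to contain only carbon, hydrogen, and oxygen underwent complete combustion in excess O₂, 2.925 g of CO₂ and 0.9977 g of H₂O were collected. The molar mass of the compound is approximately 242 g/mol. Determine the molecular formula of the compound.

C6H10O10

mol C = 2.925 g CO₂ ÷ 44.009 g/mol = 0.066464 mol
mol H = 2 × 0.9977 g H₂O ÷ 18.015 g/mol = 0.11076 mol
mass O = 2.682 − (0.79830 + 0.11165) = 1.7721 g → mol O = 1.7721 ÷ 15.999 = 0.11076 mol
Divide by the smallest (0.066464 mol): C 1.000, H 1.667, O 1.666
Multiplying each by 3 gives whole numbers: C 3.00, H 5.00, O 5.00
Empirical formula: C3H5O5
Empirical-formula mass = 121.07 g/mol; 242 ÷ 121.07 ≈ 2, so the molecular formula is C6H10O10.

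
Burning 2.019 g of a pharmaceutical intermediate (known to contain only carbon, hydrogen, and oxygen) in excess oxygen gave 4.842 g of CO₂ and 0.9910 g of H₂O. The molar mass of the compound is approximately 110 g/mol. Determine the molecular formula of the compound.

mol C = 4.842 g CO₂ ÷ 44.009 g/mol = 0.11002 mol
mol H = 2 × 0.9910 g H₂O ÷ 18.015 g/mol = 0.11002 mol
mass O = 2.019 − (1.3215 + 0.11090) = 0.58661 g → mol O = 0.58661 ÷ 15.999 = 0.036666 mol
Divide by the smallest (0.036666 mol): C 3.001, H 3.001, O 1.000
Empirical formula: C3H3O
Empirical-formula mass = 55.06 g/mol; 110 ÷ 55.06 ≈ 2, so the molecular formula is C6H6O2.

C6H6O2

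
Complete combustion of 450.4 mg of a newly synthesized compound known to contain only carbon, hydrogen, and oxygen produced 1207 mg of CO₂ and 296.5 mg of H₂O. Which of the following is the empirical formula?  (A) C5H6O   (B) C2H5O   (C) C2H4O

mol C = 1.207 g CO₂ ÷ 44.009 g/mol = 0.027426 mol
mol H = 2 × 0.2965 g H₂O ÷ 18.015 g/mol = 0.032917 mol
mass O = 0.4504 − (0.32942 + 0.033180) = 0.087803 g → mol O = 0.087803 ÷ 15.999 = 0.0054881 mol
Divide by the smallest (0.0054881 mol): C 4.997, H 5.998, O 1.000

(A) C5H6O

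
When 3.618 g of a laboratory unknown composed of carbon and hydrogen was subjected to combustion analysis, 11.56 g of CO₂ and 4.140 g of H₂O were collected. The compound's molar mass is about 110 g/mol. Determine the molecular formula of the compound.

C8H14

mol C = 11.56 g CO₂ ÷ 44.009 g/mol = 0.26267 mol
mol H = 2 × 4.140 g H₂O ÷ 18.015 g/mol = 0.45962 mol
Divide by the smallest (0.26267 mol): C 1.000, H 1.750
Multiplying each by 4 gives whole numbers: C 4.00, H 7.00
Empirical formula: C4H7
Empirical-formula mass = 55.10 g/mol; 110 ÷ 55.10 ≈ 2, so the molecular formula is C8H14.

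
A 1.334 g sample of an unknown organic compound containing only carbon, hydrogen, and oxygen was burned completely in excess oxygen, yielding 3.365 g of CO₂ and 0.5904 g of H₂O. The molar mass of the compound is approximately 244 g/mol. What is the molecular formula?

C14H12O4

mol C = 3.365 g CO₂ ÷ 44.009 g/mol = 0.076462 mol
mol H = 2 × 0.5904 g H₂O ÷ 18.015 g/mol = 0.065545 mol
mass O = 1.334 − (0.91838 + 0.066070) = 0.34955 g → mol O = 0.34955 ÷ 15.999 = 0.021848 mol
Divide by the smallest (0.021848 mol): C 3.500, H 3.000, O 1.000
Multiplying each by 2 gives whole numbers: C 7.00, H 6.00, O 2.00
Empirical formula: C7H6O2
Empirical-formula mass = 122.12 g/mol; 244 ÷ 122.12 ≈ 2, so the molecular formula is C14H12O4.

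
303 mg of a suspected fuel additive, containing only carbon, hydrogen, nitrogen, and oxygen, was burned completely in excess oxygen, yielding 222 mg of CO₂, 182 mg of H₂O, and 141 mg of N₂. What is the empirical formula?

mol C = 0.222 g CO₂ ÷ 44.009 g/mol = 0.005044 mol
mol H = 2 × 0.182 g H₂O ÷ 18.015 g/mol = 0.02021 mol
mol N = 2 × 0.141 g N₂ ÷ 28.014 g/mol = 0.01007 mol
mass O = 0.303 − (0.06059 + 0.02037 + 0.1410) = 0.08104 g → mol O = 0.08104 ÷ 15.999 = 0.005066 mol
Divide by the smallest (0.005044 mol): C 1.000, H 4.005, N 1.996, O 1.004

CH4N2O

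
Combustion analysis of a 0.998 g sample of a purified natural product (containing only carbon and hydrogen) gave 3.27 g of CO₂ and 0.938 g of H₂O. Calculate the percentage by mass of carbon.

89.4%

mol C = 3.27 g CO₂ ÷ 44.009 g/mol = 0.07430 mol
mol H = 2 × 0.938 g H₂O ÷ 18.015 g/mol = 0.1041 mol
mass % C = 0.8925 g ÷ 0.998 g × 100%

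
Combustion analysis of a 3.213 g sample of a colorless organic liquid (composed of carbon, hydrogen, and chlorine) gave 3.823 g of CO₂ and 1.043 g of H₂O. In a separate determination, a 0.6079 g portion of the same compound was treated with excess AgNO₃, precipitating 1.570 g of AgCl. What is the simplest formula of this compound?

mol C = 3.823 g CO₂ ÷ 44.009 g/mol = 0.086869 mol
mol H = 2 × 1.043 g H₂O ÷ 18.015 g/mol = 0.11579 mol
From the AgCl data: mol Cl per gram of compound = (1.570 ÷ 143.318) ÷ 0.6079 = 0.018020 mol/g, so in the 3.213 g combustion sample mol Cl = 0.057900 mol
Divide by the smallest (0.057900 mol): C 1.500, H 2.000, Cl 1.000
Multiplying each by 2 gives whole numbers: C 3.00, H 4.00, Cl 2.00

C3H4Cl2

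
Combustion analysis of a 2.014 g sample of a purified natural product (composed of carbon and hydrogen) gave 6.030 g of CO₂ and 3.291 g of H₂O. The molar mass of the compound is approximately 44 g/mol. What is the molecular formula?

C3H8

mol C = 6.030 g CO₂ ÷ 44.009 g/mol = 0.13702 mol
mol H = 2 × 3.291 g H₂O ÷ 18.015 g/mol = 0.36536 mol
Divide by the smallest (0.13702 mol): C 1.000, H 2.667
Multiplying each by 3 gives whole numbers: C 3.00, H 8.00
Empirical formula: C3H8
Empirical-formula mass = 44.10 g/mol; 44 ÷ 44.10 ≈ 1, so the molecular formula is C3H8.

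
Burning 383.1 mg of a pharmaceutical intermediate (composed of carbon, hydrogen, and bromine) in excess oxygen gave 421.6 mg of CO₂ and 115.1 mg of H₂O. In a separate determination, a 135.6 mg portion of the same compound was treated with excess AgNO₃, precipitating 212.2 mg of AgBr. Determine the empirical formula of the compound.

C3H4Br

mol C = 0.4216 g CO₂ ÷ 44.009 g/mol = 0.0095799 mol
mol H = 2 × 0.1151 g H₂O ÷ 18.015 g/mol = 0.012778 mol
From the AgBr data: mol Br per gram of compound = (0.2122 ÷ 187.772) ÷ 0.1356 = 0.0083340 mol/g, so in the 0.3831 g combustion sample mol Br = 0.0031928 mol
Divide by the smallest (0.0031928 mol): C 3.000, H 4.002, Br 1.000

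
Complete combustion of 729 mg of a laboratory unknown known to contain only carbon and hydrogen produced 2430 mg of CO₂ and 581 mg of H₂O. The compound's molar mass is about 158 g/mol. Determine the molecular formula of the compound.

mol C = 2.43 g CO₂ ÷ 44.009 g/mol = 0.05522 mol
mol H = 2 × 0.581 g H₂O ÷ 18.015 g/mol = 0.06450 mol
Divide by the smallest (0.05522 mol): C 1.000, H 1.168
Multiplying each by 6 gives whole numbers: C 6.00, H 7.01
Empirical formula: C6H7
Empirical-formula mass = 79.12 g/mol; 158 ÷ 79.12 ≈ 2, so the molecular formula is C12H14.

C12H14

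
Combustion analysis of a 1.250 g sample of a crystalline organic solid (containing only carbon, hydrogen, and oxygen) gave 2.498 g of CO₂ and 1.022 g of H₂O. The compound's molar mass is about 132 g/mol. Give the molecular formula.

C6H12O3

mol C = 2.498 g CO₂ ÷ 44.009 g/mol = 0.056761 mol
mol H = 2 × 1.022 g H₂O ÷ 18.015 g/mol = 0.11346 mol
mass O = 1.250 − (0.68176 + 0.11437) = 0.45387 g → mol O = 0.45387 ÷ 15.999 = 0.028369 mol
Divide by the smallest (0.028369 mol): C 2.001, H 3.999, O 1.000
Empirical formula: C2H4O
Empirical-formula mass = 44.05 g/mol; 132 ÷ 44.05 ≈ 3, so the molecular formula is C6H12O3.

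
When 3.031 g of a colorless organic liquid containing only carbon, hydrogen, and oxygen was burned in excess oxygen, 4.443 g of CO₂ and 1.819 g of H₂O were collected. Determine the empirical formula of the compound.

CH2O

mol C = 4.443 g CO₂ ÷ 44.009 g/mol = 0.10096 mol
mol H = 2 × 1.819 g H₂O ÷ 18.015 g/mol = 0.20194 mol
mass O = 3.031 − (1.2126 + 0.20356) = 1.6149 g → mol O = 1.6149 ÷ 15.999 = 0.10093 mol
Divide by the smallest (0.10093 mol): C 1.000, H 2.001, O 1.000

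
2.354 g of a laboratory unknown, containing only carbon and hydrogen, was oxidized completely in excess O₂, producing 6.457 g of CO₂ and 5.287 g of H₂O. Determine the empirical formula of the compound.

mol C = 6.457 g CO₂ ÷ 44.009 g/mol = 0.14672 mol
mol H = 2 × 5.287 g H₂O ÷ 18.015 g/mol = 0.58696 mol
Divide by the smallest (0.14672 mol): C 1.000, H 4.001

CH4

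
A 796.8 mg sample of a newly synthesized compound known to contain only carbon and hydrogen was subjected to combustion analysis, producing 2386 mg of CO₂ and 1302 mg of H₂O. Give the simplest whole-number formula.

mol C = 2.386 g CO₂ ÷ 44.009 g/mol = 0.054216 mol
mol H = 2 × 1.302 g H₂O ÷ 18.015 g/mol = 0.14455 mol
Divide by the smallest (0.054216 mol): C 1.000, H 2.666
Multiplying each by 3 gives whole numbers: C 3.00, H 8.00

C3H8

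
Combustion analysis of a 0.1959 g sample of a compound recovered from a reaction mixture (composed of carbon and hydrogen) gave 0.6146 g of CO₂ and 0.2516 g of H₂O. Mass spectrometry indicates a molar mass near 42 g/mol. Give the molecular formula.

mol C = 0.6146 g CO₂ ÷ 44.009 g/mol = 0.013965 mol
mol H = 2 × 0.2516 g H₂O ÷ 18.015 g/mol = 0.027932 mol
Divide by the smallest (0.013965 mol): C 1.000, H 2.000
Empirical formula: CH2
Empirical-formula mass = 14.03 g/mol; 42 ÷ 14.03 ≈ 3, so the molecular formula is C3H6.

C3H6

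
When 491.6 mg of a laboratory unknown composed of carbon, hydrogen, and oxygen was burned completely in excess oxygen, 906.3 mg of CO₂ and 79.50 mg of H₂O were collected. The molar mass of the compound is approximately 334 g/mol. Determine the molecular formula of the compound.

mol C = 0.9063 g CO₂ ÷ 44.009 g/mol = 0.020594 mol
mol H = 2 × 0.07950 g H₂O ÷ 18.015 g/mol = 0.0088260 mol
mass O = 0.4916 − (0.24735 + 0.0088966) = 0.23535 g → mol O = 0.23535 ÷ 15.999 = 0.014711 mol
Divide by the smallest (0.0088260 mol): C 2.333, H 1.000, O 1.667
Multiplying each by 3 gives whole numbers: C 7.00, H 3.00, O 5.00
Empirical formula: C7H3O5
Empirical-formula mass = 167.10 g/mol; 334 ÷ 167.10 ≈ 2, so the molecular formula is C14H6O10.

C14H6O10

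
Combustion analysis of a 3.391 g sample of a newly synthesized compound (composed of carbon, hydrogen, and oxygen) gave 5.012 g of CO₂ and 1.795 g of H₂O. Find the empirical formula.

C4H7O4

mol C = 5.012 g CO₂ ÷ 44.009 g/mol = 0.11389 mol
mol H = 2 × 1.795 g H₂O ÷ 18.015 g/mol = 0.19928 mol
mass O = 3.391 − (1.3679 + 0.20087) = 1.8222 g → mol O = 1.8222 ÷ 15.999 = 0.11390 mol
Divide by the smallest (0.11389 mol): C 1.000, H 1.750, O 1.000
Multiplying each by 4 gives whole numbers: C 4.00, H 7.00, O 4.00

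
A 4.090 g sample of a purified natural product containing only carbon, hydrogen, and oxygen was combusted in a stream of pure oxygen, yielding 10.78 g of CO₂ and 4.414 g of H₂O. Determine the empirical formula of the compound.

mol C = 10.78 g CO₂ ÷ 44.009 g/mol = 0.24495 mol
mol H = 2 × 4.414 g H₂O ÷ 18.015 g/mol = 0.49004 mol
mass O = 4.090 − (2.9421 + 0.49396) = 0.65395 g → mol O = 0.65395 ÷ 15.999 = 0.040874 mol
Divide by the smallest (0.040874 mol): C 5.993, H 11.989, O 1.000

C6H12O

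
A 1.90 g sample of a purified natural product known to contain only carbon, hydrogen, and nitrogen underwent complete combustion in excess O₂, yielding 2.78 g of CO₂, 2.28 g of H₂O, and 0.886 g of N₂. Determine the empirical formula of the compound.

mol C = 2.78 g CO₂ ÷ 44.009 g/mol = 0.06317 mol
mol H = 2 × 2.28 g H₂O ÷ 18.015 g/mol = 0.2531 mol
mol N = 2 × 0.886 g N₂ ÷ 28.014 g/mol = 0.06325 mol
Divide by the smallest (0.06317 mol): C 1.000, H 4.007, N 1.001

CH4N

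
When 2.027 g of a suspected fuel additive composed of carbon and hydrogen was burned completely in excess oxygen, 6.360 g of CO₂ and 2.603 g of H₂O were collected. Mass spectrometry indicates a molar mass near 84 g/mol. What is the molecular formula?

mol C = 6.360 g CO₂ ÷ 44.009 g/mol = 0.14452 mol
mol H = 2 × 2.603 g H₂O ÷ 18.015 g/mol = 0.28898 mol
Divide by the smallest (0.14452 mol): C 1.000, H 2.000
Empirical formula: CH2
Empirical-formula mass = 14.03 g/mol; 84 ÷ 14.03 ≈ 6, so the molecular formula is C6H12.

C6H12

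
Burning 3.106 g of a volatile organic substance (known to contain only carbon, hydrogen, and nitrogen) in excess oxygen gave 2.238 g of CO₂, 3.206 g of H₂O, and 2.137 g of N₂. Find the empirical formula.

mol C = 2.238 g CO₂ ÷ 44.009 g/mol = 0.050853 mol
mol H = 2 × 3.206 g H₂O ÷ 18.015 g/mol = 0.35593 mol
mol N = 2 × 2.137 g N₂ ÷ 28.014 g/mol = 0.15257 mol
Divide by the smallest (0.050853 mol): C 1.000, H 6.999, N 3.000

CH7N3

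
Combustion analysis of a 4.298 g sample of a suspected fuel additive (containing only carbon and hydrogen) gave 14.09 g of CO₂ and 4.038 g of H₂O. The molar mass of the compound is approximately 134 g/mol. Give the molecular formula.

C10H14

mol C = 14.09 g CO₂ ÷ 44.009 g/mol = 0.32016 mol
mol H = 2 × 4.038 g H₂O ÷ 18.015 g/mol = 0.44829 mol
Divide by the smallest (0.32016 mol): C 1.000, H 1.400
Multiplying each by 5 gives whole numbers: C 5.00, H 7.00
Empirical formula: C5H7
Empirical-formula mass = 67.11 g/mol; 134 ÷ 67.11 ≈ 2, so the molecular formula is C10H14.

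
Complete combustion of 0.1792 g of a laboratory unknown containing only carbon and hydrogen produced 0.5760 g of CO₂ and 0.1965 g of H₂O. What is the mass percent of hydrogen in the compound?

mol C = 0.5760 g CO₂ ÷ 44.009 g/mol = 0.013088 mol
mol H = 2 × 0.1965 g H₂O ÷ 18.015 g/mol = 0.021815 mol
mass % H = 0.021990 g ÷ 0.1792 g × 100%

12.27%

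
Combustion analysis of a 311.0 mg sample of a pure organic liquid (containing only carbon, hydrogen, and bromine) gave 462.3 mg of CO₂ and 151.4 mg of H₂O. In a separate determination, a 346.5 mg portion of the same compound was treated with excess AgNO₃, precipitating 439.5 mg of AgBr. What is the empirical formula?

C5H8Br

mol C = 0.4623 g CO₂ ÷ 44.009 g/mol = 0.010505 mol
mol H = 2 × 0.1514 g H₂O ÷ 18.015 g/mol = 0.016808 mol
From the AgBr data: mol Br per gram of compound = (0.4395 ÷ 187.772) ÷ 0.3465 = 0.0067550 mol/g, so in the 0.3110 g combustion sample mol Br = 0.0021008 mol
Divide by the smallest (0.0021008 mol): C 5.000, H 8.001, Br 1.000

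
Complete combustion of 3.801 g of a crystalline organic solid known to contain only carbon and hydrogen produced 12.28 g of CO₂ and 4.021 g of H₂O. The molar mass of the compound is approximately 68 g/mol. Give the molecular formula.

mol C = 12.28 g CO₂ ÷ 44.009 g/mol = 0.27903 mol
mol H = 2 × 4.021 g H₂O ÷ 18.015 g/mol = 0.44641 mol
Divide by the smallest (0.27903 mol): C 1.000, H 1.600
Multiplying each by 5 gives whole numbers: C 5.00, H 8.00
Empirical formula: C5H8
Empirical-formula mass = 68.12 g/mol; 68 ÷ 68.12 ≈ 1, so the molecular formula is C5H8.

C5H8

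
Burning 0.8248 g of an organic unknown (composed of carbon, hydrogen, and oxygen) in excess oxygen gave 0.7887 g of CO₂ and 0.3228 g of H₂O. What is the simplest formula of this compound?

CH2O2

mol C = 0.7887 g CO₂ ÷ 44.009 g/mol = 0.017921 mol
mol H = 2 × 0.3228 g H₂O ÷ 18.015 g/mol = 0.035837 mol
mass O = 0.8248 − (0.21525 + 0.036123) = 0.57342 g → mol O = 0.57342 ÷ 15.999 = 0.035841 mol
Divide by the smallest (0.017921 mol): C 1.000, H 2.000, O 2.000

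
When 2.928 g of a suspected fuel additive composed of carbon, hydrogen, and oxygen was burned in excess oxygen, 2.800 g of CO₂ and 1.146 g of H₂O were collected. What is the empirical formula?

CH2O2

mol C = 2.800 g CO₂ ÷ 44.009 g/mol = 0.063623 mol
mol H = 2 × 1.146 g H₂O ÷ 18.015 g/mol = 0.12723 mol
mass O = 2.928 − (0.76418 + 0.12825) = 2.0356 g → mol O = 2.0356 ÷ 15.999 = 0.12723 mol
Divide by the smallest (0.063623 mol): C 1.000, H 2.000, O 2.000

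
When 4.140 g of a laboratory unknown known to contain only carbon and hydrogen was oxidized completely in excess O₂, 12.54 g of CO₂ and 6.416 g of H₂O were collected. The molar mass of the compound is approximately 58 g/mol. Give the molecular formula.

mol C = 12.54 g CO₂ ÷ 44.009 g/mol = 0.28494 mol
mol H = 2 × 6.416 g H₂O ÷ 18.015 g/mol = 0.71230 mol
Divide by the smallest (0.28494 mol): C 1.000, H 2.500
Multiplying each by 2 gives whole numbers: C 2.00, H 5.00
Empirical formula: C2H5
Empirical-formula mass = 29.06 g/mol; 58 ÷ 29.06 ≈ 2, so the molecular formula is C4H10.

C4H10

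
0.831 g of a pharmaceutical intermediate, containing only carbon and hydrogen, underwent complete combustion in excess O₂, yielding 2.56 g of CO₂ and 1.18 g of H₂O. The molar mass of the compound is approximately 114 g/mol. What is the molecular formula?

C8H18

mol C = 2.56 g CO₂ ÷ 44.009 g/mol = 0.05817 mol
mol H = 2 × 1.18 g H₂O ÷ 18.015 g/mol = 0.1310 mol
Divide by the smallest (0.05817 mol): C 1.000, H 2.252
Multiplying each by 4 gives whole numbers: C 4.00, H 9.01
Empirical formula: C4H9
Empirical-formula mass = 57.12 g/mol; 114 ÷ 57.12 ≈ 2, so the molecular formula is C8H18.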